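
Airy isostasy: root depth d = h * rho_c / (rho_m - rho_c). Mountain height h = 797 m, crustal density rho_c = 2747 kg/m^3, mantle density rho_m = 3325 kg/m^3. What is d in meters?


rho_m - rho_c = 3325 - 2747 = 578
d = 797 * 2747 / 578
= 2189359 / 578
= 3787.82 m

3787.82


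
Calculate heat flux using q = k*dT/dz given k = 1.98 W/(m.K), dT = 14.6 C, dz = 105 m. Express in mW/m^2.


q = k * dT / dz * 1000
= 1.98 * 14.6 / 105 * 1000
= 0.275314 * 1000
= 275.3143 mW/m^2

275.3143


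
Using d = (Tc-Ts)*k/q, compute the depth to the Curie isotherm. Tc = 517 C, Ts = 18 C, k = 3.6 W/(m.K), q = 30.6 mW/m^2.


T_Curie - T_surf = 517 - 18 = 499 C
Convert q to W/m^2: 30.6 mW/m^2 = 0.0306 W/m^2
d = 499 * 3.6 / 0.0306 = 58705.88 m

58705.88


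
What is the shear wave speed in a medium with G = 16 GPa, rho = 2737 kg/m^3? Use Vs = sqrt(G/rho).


Convert G to Pa: G = 16e9 Pa
Compute G/rho = 16e9 / 2737 = 5845816.5875
Vs = sqrt(5845816.5875) = 2417.81 m/s

2417.81


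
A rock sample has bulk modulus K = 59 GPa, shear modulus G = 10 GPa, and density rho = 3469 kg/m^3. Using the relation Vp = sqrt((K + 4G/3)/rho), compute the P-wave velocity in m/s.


First compute the effective modulus:
K + 4G/3 = 59e9 + 4*10e9/3 = 72333333333.33 Pa
Then divide by density:
72333333333.33 / 3469 = 20851350.0528 Pa/(kg/m^3)
Take the square root:
Vp = sqrt(20851350.0528) = 4566.33 m/s

4566.33


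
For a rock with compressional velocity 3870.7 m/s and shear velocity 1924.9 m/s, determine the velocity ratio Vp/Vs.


Vp/Vs = 3870.7 / 1924.9
= 2.0109

2.0109


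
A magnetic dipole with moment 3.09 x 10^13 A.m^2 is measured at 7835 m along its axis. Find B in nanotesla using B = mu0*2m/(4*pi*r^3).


m = 3.09 x 10^13 = 30900000000000 A.m^2
2m = 61800000000000 A.m^2
r^3 = 7835^3 = 480968907875
B = (4pi*10^-7) * 61800000000000 / (4*pi * 480968907875) * 1e9
= 77660170.39674 / 6044033550340.82 * 1e9
= 12849.0634 nT

12849.0634


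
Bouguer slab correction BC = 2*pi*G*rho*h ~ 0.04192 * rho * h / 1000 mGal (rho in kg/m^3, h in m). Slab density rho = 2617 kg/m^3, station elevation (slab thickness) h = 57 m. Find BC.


BC = 0.04192 * rho * h / 1000
= 0.04192 * 2617 * 57 / 1000
= 6.2532 mGal

6.2532


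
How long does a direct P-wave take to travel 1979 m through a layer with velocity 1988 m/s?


t = x / V
= 1979 / 1988
= 0.9955 s

0.9955


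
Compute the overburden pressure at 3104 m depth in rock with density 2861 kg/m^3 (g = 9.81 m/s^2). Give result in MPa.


P = rho * g * z / 1e6
= 2861 * 9.81 * 3104 / 1e6
= 87118136.64 / 1e6
= 87.1181 MPa

87.1181


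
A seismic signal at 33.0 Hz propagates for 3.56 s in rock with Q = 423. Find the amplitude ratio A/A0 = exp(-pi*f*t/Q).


pi*f*t/Q = pi*33.0*3.56/423 = 0.872516
A/A0 = exp(-0.872516) = 0.417899

0.417899


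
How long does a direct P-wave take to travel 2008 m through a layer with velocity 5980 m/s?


t = x / V
= 2008 / 5980
= 0.3358 s

0.3358


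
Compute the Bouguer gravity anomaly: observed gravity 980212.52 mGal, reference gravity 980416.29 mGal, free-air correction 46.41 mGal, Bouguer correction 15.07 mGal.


BA = g_obs - g_ref + FAC - BC
= 980212.52 - 980416.29 + 46.41 - 15.07
= -172.43 mGal

-172.43


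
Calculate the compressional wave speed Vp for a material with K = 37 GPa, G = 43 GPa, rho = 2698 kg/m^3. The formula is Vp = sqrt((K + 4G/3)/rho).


First compute the effective modulus:
K + 4G/3 = 37e9 + 4*43e9/3 = 94333333333.33 Pa
Then divide by density:
94333333333.33 / 2698 = 34964170.9909 Pa/(kg/m^3)
Take the square root:
Vp = sqrt(34964170.9909) = 5913.05 m/s

5913.05


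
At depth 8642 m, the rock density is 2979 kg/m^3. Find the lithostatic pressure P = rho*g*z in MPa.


P = rho * g * z / 1e6
= 2979 * 9.81 * 8642 / 1e6
= 252553721.58 / 1e6
= 252.5537 MPa

252.5537


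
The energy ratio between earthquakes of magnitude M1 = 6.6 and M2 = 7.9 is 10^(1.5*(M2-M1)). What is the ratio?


M2 - M1 = 7.9 - 6.6 = 1.3
1.5 * 1.3 = 1.95
ratio = 10^1.95 = 89.13

89.13


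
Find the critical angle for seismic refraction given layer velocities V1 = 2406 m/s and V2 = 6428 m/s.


V1/V2 = 2406/6428 = 0.3743
theta_c = arcsin(0.3743) = 21.9811 degrees

21.9811


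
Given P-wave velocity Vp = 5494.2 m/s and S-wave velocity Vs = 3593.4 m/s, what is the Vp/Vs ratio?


Vp/Vs = 5494.2 / 3593.4
= 1.529

1.529


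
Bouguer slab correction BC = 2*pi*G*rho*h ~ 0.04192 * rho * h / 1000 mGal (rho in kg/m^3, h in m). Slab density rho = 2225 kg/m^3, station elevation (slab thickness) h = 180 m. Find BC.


BC = 0.04192 * rho * h / 1000
= 0.04192 * 2225 * 180 / 1000
= 16.789 mGal

16.789


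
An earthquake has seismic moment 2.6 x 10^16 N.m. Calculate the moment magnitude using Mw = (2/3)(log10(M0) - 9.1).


log10(M0) = log10(2.6 x 10^16) = 16.415
Mw = 2/3 * (16.415 - 9.1)
= 2/3 * 7.315
= 4.88

4.88


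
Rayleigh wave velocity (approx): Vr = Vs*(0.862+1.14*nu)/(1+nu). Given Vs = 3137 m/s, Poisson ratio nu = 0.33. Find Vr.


Numerator factor = 0.862 + 1.14*0.33 = 1.2382
Denominator = 1 + 0.33 = 1.33
Vr = 3137 * 1.2382 / 1.33 = 2920.48 m/s

2920.48


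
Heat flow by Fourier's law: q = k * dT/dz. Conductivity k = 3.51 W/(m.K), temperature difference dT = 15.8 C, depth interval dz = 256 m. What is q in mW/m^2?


q = k * dT / dz * 1000
= 3.51 * 15.8 / 256 * 1000
= 0.216633 * 1000
= 216.6328 mW/m^2

216.6328


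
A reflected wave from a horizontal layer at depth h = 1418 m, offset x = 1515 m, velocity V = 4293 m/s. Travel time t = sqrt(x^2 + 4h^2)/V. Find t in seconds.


x^2 + 4h^2 = 1515^2 + 4*1418^2 = 2295225 + 8042896 = 10338121
sqrt(10338121) = 3215.2949
t = 3215.2949 / 4293 = 0.749 s

0.749


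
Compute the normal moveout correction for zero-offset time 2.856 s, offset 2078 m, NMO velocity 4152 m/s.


x/Vnmo = 2078/4152 = 0.500482
(x/Vnmo)^2 = 0.250482
t0^2 = 8.156736
sqrt(8.156736 + 0.250482) = 2.89952
dt = 2.89952 - 2.856 = 0.04352

0.04352


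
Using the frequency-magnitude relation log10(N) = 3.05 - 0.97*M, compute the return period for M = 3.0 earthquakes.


log10(N) = 3.05 - 0.97*3.0 = 0.14
N = 10^0.14 = 1.380384
T = 1/N = 1/1.380384 = 0.7244 years

0.7244


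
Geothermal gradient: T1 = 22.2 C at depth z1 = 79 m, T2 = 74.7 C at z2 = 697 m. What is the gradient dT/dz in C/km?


dT = 74.7 - 22.2 = 52.5 C
dz = 697 - 79 = 618 m
gradient = dT/dz * 1000 = 52.5/618 * 1000 = 84.9515 C/km

84.9515


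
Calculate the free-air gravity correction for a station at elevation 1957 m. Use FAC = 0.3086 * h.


FAC = 0.3086 * h
= 0.3086 * 1957
= 603.9302 mGal

603.9302


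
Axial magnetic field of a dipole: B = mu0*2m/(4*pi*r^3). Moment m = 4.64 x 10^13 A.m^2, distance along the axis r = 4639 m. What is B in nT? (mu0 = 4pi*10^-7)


m = 4.64 x 10^13 = 46400000000000 A.m^2
2m = 92800000000000 A.m^2
r^3 = 4639^3 = 99832769119
B = (4pi*10^-7) * 92800000000000 / (4*pi * 99832769119) * 1e9
= 116615919.301253 / 1254535576207.11 * 1e9
= 92955.4502 nT

92955.4502


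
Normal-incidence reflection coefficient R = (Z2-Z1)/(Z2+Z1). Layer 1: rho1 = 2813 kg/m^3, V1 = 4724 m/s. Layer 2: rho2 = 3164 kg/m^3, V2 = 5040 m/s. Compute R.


Z1 = 2813 * 4724 = 13288612
Z2 = 3164 * 5040 = 15946560
R = (15946560 - 13288612) / (15946560 + 13288612) = 2657948 / 29235172 = 0.0909

0.0909


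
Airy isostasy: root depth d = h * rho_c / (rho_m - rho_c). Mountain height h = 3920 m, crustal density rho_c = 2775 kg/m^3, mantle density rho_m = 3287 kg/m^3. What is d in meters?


rho_m - rho_c = 3287 - 2775 = 512
d = 3920 * 2775 / 512
= 10878000 / 512
= 21246.09 m

21246.09


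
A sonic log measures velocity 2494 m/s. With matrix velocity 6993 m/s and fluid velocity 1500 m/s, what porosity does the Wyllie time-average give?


1/V - 1/Vm = 1/2494 - 1/6993 = 0.00025796
1/Vf - 1/Vm = 1/1500 - 1/6993 = 0.00052367
phi = 0.00025796 / 0.00052367 = 0.4926

0.4926


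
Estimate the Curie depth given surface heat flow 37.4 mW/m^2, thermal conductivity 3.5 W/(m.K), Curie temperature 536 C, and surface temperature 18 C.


T_Curie - T_surf = 536 - 18 = 518 C
Convert q to W/m^2: 37.4 mW/m^2 = 0.0374 W/m^2
d = 518 * 3.5 / 0.0374 = 48475.94 m

48475.94


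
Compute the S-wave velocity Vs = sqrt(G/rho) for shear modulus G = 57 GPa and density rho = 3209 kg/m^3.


Convert G to Pa: G = 57e9 Pa
Compute G/rho = 57e9 / 3209 = 17762542.8482
Vs = sqrt(17762542.8482) = 4214.56 m/s

4214.56


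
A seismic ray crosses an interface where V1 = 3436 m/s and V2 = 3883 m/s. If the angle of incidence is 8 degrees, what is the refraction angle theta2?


sin(theta1) = sin(8 deg) = 0.139173
sin(theta2) = V2/V1 * sin(theta1) = 3883/3436 * 0.139173 = 0.157279
theta2 = arcsin(0.157279) = 9.049 degrees

9.049


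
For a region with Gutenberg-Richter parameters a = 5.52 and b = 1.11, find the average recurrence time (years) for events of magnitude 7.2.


log10(N) = 5.52 - 1.11*7.2 = -2.472
N = 10^-2.472 = 0.003373
T = 1/N = 1/0.003373 = 296.4831 years

296.4831


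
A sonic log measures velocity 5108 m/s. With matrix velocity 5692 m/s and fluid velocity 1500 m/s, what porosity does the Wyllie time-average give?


1/V - 1/Vm = 1/5108 - 1/5692 = 2.009e-05
1/Vf - 1/Vm = 1/1500 - 1/5692 = 0.00049098
phi = 2.009e-05 / 0.00049098 = 0.0409

0.0409


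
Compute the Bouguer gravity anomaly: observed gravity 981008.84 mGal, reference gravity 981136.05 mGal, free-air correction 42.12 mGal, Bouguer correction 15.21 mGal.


BA = g_obs - g_ref + FAC - BC
= 981008.84 - 981136.05 + 42.12 - 15.21
= -100.3 mGal

-100.3


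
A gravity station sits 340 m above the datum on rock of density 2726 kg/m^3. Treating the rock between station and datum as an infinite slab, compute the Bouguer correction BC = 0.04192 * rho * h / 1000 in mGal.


BC = 0.04192 * rho * h / 1000
= 0.04192 * 2726 * 340 / 1000
= 38.8531 mGal

38.8531


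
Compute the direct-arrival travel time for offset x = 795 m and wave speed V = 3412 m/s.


t = x / V
= 795 / 3412
= 0.233 s

0.233


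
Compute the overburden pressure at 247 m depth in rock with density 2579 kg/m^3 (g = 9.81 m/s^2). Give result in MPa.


P = rho * g * z / 1e6
= 2579 * 9.81 * 247 / 1e6
= 6249097.53 / 1e6
= 6.2491 MPa

6.2491


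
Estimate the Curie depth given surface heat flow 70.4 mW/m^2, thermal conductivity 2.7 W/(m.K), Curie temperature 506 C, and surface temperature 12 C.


T_Curie - T_surf = 506 - 12 = 494 C
Convert q to W/m^2: 70.4 mW/m^2 = 0.0704 W/m^2
d = 494 * 2.7 / 0.0704 = 18946.02 m

18946.02


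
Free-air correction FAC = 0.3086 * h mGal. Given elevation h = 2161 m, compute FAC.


FAC = 0.3086 * h
= 0.3086 * 2161
= 666.8846 mGal

666.8846


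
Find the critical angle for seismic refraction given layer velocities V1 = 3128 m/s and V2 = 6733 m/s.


V1/V2 = 3128/6733 = 0.464577
theta_c = arcsin(0.464577) = 27.6829 degrees

27.6829


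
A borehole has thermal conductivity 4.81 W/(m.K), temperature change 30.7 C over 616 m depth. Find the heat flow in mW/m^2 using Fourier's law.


q = k * dT / dz * 1000
= 4.81 * 30.7 / 616 * 1000
= 0.239719 * 1000
= 239.7192 mW/m^2

239.7192


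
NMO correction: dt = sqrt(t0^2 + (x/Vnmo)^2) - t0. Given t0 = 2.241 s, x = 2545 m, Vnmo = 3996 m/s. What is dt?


x/Vnmo = 2545/3996 = 0.636887
(x/Vnmo)^2 = 0.405625
t0^2 = 5.022081
sqrt(5.022081 + 0.405625) = 2.329744
dt = 2.329744 - 2.241 = 0.088744

0.088744


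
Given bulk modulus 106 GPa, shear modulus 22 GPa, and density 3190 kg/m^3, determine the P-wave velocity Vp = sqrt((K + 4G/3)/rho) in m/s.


First compute the effective modulus:
K + 4G/3 = 106e9 + 4*22e9/3 = 135333333333.33 Pa
Then divide by density:
135333333333.33 / 3190 = 42424242.4242 Pa/(kg/m^3)
Take the square root:
Vp = sqrt(42424242.4242) = 6513.39 m/s

6513.39


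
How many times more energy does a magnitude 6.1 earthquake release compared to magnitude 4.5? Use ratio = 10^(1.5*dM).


M2 - M1 = 6.1 - 4.5 = 1.6
1.5 * 1.6 = 2.4
ratio = 10^2.4 = 251.19

251.19


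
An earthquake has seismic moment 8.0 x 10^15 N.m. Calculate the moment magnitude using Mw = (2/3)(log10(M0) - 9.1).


log10(M0) = log10(8.0 x 10^15) = 15.9031
Mw = 2/3 * (15.9031 - 9.1)
= 2/3 * 6.8031
= 4.54

4.54


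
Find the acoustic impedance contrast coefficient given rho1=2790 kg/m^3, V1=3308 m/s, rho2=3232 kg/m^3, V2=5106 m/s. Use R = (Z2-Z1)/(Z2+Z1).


Z1 = 2790 * 3308 = 9229320
Z2 = 3232 * 5106 = 16502592
R = (16502592 - 9229320) / (16502592 + 9229320) = 7273272 / 25731912 = 0.2827

0.2827


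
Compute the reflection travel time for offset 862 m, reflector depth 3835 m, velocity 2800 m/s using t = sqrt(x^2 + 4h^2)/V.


x^2 + 4h^2 = 862^2 + 4*3835^2 = 743044 + 58828900 = 59571944
sqrt(59571944) = 7718.2863
t = 7718.2863 / 2800 = 2.7565 s

2.7565


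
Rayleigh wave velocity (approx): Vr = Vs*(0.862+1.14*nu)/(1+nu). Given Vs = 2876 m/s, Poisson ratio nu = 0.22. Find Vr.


Numerator factor = 0.862 + 1.14*0.22 = 1.1128
Denominator = 1 + 0.22 = 1.22
Vr = 2876 * 1.1128 / 1.22 = 2623.29 m/s

2623.29


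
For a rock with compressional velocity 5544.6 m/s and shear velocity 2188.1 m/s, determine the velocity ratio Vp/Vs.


Vp/Vs = 5544.6 / 2188.1
= 2.534

2.534


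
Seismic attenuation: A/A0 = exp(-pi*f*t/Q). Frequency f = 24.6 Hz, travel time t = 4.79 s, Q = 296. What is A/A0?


pi*f*t/Q = pi*24.6*4.79/296 = 1.25063
A/A0 = exp(-1.25063) = 0.286324

0.286324


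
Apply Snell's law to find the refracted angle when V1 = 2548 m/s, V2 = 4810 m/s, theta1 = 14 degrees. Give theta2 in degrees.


sin(theta1) = sin(14 deg) = 0.241922
sin(theta2) = V2/V1 * sin(theta1) = 4810/2548 * 0.241922 = 0.456689
theta2 = arcsin(0.456689) = 27.1737 degrees

27.1737


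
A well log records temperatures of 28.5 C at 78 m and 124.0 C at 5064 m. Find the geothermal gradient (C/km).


dT = 124.0 - 28.5 = 95.5 C
dz = 5064 - 78 = 4986 m
gradient = dT/dz * 1000 = 95.5/4986 * 1000 = 19.1536 C/km

19.1536


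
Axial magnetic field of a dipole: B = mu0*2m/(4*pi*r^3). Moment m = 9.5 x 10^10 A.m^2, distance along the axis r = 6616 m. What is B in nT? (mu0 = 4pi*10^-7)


m = 9.5 x 10^10 = 95000000000 A.m^2
2m = 190000000000 A.m^2
r^3 = 6616^3 = 289591952896
B = (4pi*10^-7) * 190000000000 / (4*pi * 289591952896) * 1e9
= 238761.041673 / 3639119807027.18 * 1e9
= 65.6096 nT

65.6096


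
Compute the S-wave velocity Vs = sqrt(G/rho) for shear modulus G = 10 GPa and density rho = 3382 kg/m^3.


Convert G to Pa: G = 10e9 Pa
Compute G/rho = 10e9 / 3382 = 2956830.2779
Vs = sqrt(2956830.2779) = 1719.54 m/s

1719.54


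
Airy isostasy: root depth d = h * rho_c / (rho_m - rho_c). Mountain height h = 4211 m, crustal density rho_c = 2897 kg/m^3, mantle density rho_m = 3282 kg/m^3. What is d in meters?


rho_m - rho_c = 3282 - 2897 = 385
d = 4211 * 2897 / 385
= 12199267 / 385
= 31686.41 m

31686.41


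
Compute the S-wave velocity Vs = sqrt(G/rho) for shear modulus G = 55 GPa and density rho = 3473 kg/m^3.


Convert G to Pa: G = 55e9 Pa
Compute G/rho = 55e9 / 3473 = 15836452.6346
Vs = sqrt(15836452.6346) = 3979.5 m/s

3979.5


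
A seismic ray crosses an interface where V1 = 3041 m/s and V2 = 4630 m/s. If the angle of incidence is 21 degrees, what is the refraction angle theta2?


sin(theta1) = sin(21 deg) = 0.358368
sin(theta2) = V2/V1 * sin(theta1) = 4630/3041 * 0.358368 = 0.545624
theta2 = arcsin(0.545624) = 33.0673 degrees

33.0673


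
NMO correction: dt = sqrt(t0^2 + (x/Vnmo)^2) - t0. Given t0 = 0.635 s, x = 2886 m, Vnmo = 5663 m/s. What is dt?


x/Vnmo = 2886/5663 = 0.509624
(x/Vnmo)^2 = 0.259716
t0^2 = 0.403225
sqrt(0.403225 + 0.259716) = 0.814212
dt = 0.814212 - 0.635 = 0.179212

0.179212


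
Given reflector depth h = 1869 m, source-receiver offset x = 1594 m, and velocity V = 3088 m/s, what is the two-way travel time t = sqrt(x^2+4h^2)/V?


x^2 + 4h^2 = 1594^2 + 4*1869^2 = 2540836 + 13972644 = 16513480
sqrt(16513480) = 4063.6781
t = 4063.6781 / 3088 = 1.316 s

1.316


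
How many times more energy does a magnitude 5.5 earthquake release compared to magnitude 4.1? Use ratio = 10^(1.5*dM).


M2 - M1 = 5.5 - 4.1 = 1.4
1.5 * 1.4 = 2.1
ratio = 10^2.1 = 125.89

125.89


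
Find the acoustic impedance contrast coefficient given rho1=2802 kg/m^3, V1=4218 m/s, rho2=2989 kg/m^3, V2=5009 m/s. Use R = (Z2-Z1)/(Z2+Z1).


Z1 = 2802 * 4218 = 11818836
Z2 = 2989 * 5009 = 14971901
R = (14971901 - 11818836) / (14971901 + 11818836) = 3153065 / 26790737 = 0.1177

0.1177


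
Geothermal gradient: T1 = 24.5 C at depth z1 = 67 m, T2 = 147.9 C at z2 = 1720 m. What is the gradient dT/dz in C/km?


dT = 147.9 - 24.5 = 123.4 C
dz = 1720 - 67 = 1653 m
gradient = dT/dz * 1000 = 123.4/1653 * 1000 = 74.6521 C/km

74.6521


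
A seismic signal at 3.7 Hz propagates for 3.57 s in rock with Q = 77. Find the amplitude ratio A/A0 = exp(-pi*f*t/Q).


pi*f*t/Q = pi*3.7*3.57/77 = 0.538926
A/A0 = exp(-0.538926) = 0.583374

0.583374


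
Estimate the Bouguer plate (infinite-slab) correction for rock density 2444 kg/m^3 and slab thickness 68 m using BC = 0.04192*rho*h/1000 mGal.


BC = 0.04192 * rho * h / 1000
= 0.04192 * 2444 * 68 / 1000
= 6.9668 mGal

6.9668


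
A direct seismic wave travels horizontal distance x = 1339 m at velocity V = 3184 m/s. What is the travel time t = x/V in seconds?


t = x / V
= 1339 / 3184
= 0.4205 s

0.4205


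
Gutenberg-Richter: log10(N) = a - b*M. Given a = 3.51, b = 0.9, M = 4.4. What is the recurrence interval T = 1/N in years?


log10(N) = 3.51 - 0.9*4.4 = -0.45
N = 10^-0.45 = 0.354813
T = 1/N = 1/0.354813 = 2.8184 years

2.8184


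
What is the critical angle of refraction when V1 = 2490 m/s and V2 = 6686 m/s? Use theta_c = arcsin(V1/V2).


V1/V2 = 2490/6686 = 0.37242
theta_c = arcsin(0.37242) = 21.8649 degrees

21.8649


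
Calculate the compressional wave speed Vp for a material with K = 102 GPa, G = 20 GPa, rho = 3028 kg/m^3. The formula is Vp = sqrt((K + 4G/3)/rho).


First compute the effective modulus:
K + 4G/3 = 102e9 + 4*20e9/3 = 128666666666.67 Pa
Then divide by density:
128666666666.67 / 3028 = 42492294.1435 Pa/(kg/m^3)
Take the square root:
Vp = sqrt(42492294.1435) = 6518.61 m/s

6518.61


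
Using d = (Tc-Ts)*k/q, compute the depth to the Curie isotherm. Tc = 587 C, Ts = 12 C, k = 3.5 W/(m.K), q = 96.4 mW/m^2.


T_Curie - T_surf = 587 - 12 = 575 C
Convert q to W/m^2: 96.4 mW/m^2 = 0.0964 W/m^2
d = 575 * 3.5 / 0.0964 = 20876.56 m

20876.56


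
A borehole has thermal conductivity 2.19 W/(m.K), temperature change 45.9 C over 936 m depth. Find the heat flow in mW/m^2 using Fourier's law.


q = k * dT / dz * 1000
= 2.19 * 45.9 / 936 * 1000
= 0.107394 * 1000
= 107.3942 mW/m^2

107.3942


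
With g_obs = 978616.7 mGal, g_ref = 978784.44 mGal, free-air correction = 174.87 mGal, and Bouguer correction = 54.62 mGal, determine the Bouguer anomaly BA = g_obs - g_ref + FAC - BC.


BA = g_obs - g_ref + FAC - BC
= 978616.7 - 978784.44 + 174.87 - 54.62
= -47.49 mGal

-47.49


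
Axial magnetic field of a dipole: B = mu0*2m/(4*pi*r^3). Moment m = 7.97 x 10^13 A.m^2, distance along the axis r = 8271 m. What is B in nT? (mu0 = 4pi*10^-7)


m = 7.97 x 10^13 = 79700000000000 A.m^2
2m = 159400000000000 A.m^2
r^3 = 8271^3 = 565814486511
B = (4pi*10^-7) * 159400000000000 / (4*pi * 565814486511) * 1e9
= 200307947.592885 / 7110234536470.55 * 1e9
= 28171.7778 nT

28171.7778


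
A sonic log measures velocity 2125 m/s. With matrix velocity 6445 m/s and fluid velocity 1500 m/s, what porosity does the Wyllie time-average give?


1/V - 1/Vm = 1/2125 - 1/6445 = 0.00031543
1/Vf - 1/Vm = 1/1500 - 1/6445 = 0.00051151
phi = 0.00031543 / 0.00051151 = 0.6167

0.6167


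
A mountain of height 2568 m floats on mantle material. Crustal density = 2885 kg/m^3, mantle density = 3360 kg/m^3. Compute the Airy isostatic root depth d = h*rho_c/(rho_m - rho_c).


rho_m - rho_c = 3360 - 2885 = 475
d = 2568 * 2885 / 475
= 7408680 / 475
= 15597.22 m

15597.22


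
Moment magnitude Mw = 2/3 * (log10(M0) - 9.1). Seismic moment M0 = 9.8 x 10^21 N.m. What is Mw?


log10(M0) = log10(9.8 x 10^21) = 21.9912
Mw = 2/3 * (21.9912 - 9.1)
= 2/3 * 12.8912
= 8.59

8.59


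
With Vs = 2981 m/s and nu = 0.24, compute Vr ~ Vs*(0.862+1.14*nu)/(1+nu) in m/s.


Numerator factor = 0.862 + 1.14*0.24 = 1.1356
Denominator = 1 + 0.24 = 1.24
Vr = 2981 * 1.1356 / 1.24 = 2730.02 m/s

2730.02


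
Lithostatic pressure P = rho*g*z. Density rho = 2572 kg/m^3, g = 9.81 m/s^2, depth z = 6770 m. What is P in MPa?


P = rho * g * z / 1e6
= 2572 * 9.81 * 6770 / 1e6
= 170816036.4 / 1e6
= 170.816 MPa

170.816


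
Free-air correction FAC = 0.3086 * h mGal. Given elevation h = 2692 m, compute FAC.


FAC = 0.3086 * h
= 0.3086 * 2692
= 830.7512 mGal

830.7512


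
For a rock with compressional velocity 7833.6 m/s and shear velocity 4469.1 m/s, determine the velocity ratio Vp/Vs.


Vp/Vs = 7833.6 / 4469.1
= 1.7528

1.7528


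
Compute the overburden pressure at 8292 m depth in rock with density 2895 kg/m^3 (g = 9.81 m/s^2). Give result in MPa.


P = rho * g * z / 1e6
= 2895 * 9.81 * 8292 / 1e6
= 235492385.4 / 1e6
= 235.4924 MPa

235.4924


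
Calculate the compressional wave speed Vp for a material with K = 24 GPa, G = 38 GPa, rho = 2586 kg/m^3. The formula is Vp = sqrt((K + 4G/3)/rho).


First compute the effective modulus:
K + 4G/3 = 24e9 + 4*38e9/3 = 74666666666.67 Pa
Then divide by density:
74666666666.67 / 2586 = 28873420.9848 Pa/(kg/m^3)
Take the square root:
Vp = sqrt(28873420.9848) = 5373.4 m/s

5373.4


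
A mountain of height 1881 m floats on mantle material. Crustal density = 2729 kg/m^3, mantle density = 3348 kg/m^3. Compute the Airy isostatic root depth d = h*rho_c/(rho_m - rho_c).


rho_m - rho_c = 3348 - 2729 = 619
d = 1881 * 2729 / 619
= 5133249 / 619
= 8292.81 m

8292.81


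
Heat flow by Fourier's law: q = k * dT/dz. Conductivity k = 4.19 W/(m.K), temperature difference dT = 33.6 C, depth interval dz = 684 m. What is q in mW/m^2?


q = k * dT / dz * 1000
= 4.19 * 33.6 / 684 * 1000
= 0.205825 * 1000
= 205.8246 mW/m^2

205.8246


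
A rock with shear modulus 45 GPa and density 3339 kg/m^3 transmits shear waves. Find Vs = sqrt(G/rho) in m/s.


Convert G to Pa: G = 45e9 Pa
Compute G/rho = 45e9 / 3339 = 13477088.9488
Vs = sqrt(13477088.9488) = 3671.12 m/s

3671.12


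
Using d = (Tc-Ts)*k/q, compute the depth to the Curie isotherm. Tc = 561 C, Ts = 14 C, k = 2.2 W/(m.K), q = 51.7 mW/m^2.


T_Curie - T_surf = 561 - 14 = 547 C
Convert q to W/m^2: 51.7 mW/m^2 = 0.0517 W/m^2
d = 547 * 2.2 / 0.0517 = 23276.6 m

23276.6


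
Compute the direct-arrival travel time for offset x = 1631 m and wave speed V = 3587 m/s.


t = x / V
= 1631 / 3587
= 0.4547 s

0.4547


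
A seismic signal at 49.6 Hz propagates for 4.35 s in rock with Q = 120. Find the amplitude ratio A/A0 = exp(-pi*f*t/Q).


pi*f*t/Q = pi*49.6*4.35/120 = 5.648584
A/A0 = exp(-5.648584) = 0.003523

0.003523


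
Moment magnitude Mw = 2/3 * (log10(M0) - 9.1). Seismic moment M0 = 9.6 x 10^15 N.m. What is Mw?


log10(M0) = log10(9.6 x 10^15) = 15.9823
Mw = 2/3 * (15.9823 - 9.1)
= 2/3 * 6.8823
= 4.59

4.59


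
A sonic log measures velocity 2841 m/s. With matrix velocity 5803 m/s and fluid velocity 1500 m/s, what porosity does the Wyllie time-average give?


1/V - 1/Vm = 1/2841 - 1/5803 = 0.00017966
1/Vf - 1/Vm = 1/1500 - 1/5803 = 0.00049434
phi = 0.00017966 / 0.00049434 = 0.3634

0.3634


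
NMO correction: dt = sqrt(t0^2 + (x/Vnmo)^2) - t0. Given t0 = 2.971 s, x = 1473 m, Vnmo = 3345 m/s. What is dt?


x/Vnmo = 1473/3345 = 0.440359
(x/Vnmo)^2 = 0.193916
t0^2 = 8.826841
sqrt(8.826841 + 0.193916) = 3.003457
dt = 3.003457 - 2.971 = 0.032457

0.032457


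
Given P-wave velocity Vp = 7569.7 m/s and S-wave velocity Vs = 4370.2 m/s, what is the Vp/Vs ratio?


Vp/Vs = 7569.7 / 4370.2
= 1.7321

1.7321


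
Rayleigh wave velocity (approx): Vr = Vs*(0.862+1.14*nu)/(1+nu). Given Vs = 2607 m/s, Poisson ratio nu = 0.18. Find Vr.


Numerator factor = 0.862 + 1.14*0.18 = 1.0672
Denominator = 1 + 0.18 = 1.18
Vr = 2607 * 1.0672 / 1.18 = 2357.79 m/s

2357.79


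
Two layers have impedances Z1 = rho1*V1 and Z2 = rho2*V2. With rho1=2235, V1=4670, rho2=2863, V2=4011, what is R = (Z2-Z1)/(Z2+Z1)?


Z1 = 2235 * 4670 = 10437450
Z2 = 2863 * 4011 = 11483493
R = (11483493 - 10437450) / (11483493 + 10437450) = 1046043 / 21920943 = 0.0477

0.0477


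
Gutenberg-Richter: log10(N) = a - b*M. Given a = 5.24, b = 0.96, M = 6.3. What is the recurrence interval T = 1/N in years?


log10(N) = 5.24 - 0.96*6.3 = -0.808
N = 10^-0.808 = 0.155597
T = 1/N = 1/0.155597 = 6.4269 years

6.4269


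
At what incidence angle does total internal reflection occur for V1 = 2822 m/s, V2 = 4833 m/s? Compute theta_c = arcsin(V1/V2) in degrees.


V1/V2 = 2822/4833 = 0.583902
theta_c = arcsin(0.583902) = 35.7255 degrees

35.7255


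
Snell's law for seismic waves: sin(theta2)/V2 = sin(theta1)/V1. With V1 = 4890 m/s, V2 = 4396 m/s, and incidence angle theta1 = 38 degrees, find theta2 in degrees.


sin(theta1) = sin(38 deg) = 0.615661
sin(theta2) = V2/V1 * sin(theta1) = 4396/4890 * 0.615661 = 0.553466
theta2 = arcsin(0.553466) = 33.6051 degrees

33.6051


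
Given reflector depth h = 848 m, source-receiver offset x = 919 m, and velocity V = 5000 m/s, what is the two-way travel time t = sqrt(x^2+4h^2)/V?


x^2 + 4h^2 = 919^2 + 4*848^2 = 844561 + 2876416 = 3720977
sqrt(3720977) = 1928.9834
t = 1928.9834 / 5000 = 0.3858 s

0.3858


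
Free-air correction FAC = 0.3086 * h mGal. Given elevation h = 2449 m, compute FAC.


FAC = 0.3086 * h
= 0.3086 * 2449
= 755.7614 mGal

755.7614


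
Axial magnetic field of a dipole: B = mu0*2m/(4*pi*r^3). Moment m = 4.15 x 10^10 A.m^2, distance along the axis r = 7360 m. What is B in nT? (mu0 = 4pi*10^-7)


m = 4.15 x 10^10 = 41500000000 A.m^2
2m = 83000000000 A.m^2
r^3 = 7360^3 = 398688256000
B = (4pi*10^-7) * 83000000000 / (4*pi * 398688256000) * 1e9
= 104300.876099 / 5010064384488.51 * 1e9
= 20.8183 nT

20.8183


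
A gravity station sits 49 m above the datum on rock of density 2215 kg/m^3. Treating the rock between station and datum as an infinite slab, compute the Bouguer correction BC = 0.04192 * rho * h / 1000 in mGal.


BC = 0.04192 * rho * h / 1000
= 0.04192 * 2215 * 49 / 1000
= 4.5498 mGal

4.5498


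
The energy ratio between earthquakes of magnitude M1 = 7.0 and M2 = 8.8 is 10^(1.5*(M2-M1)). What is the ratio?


M2 - M1 = 8.8 - 7.0 = 1.8
1.5 * 1.8 = 2.7
ratio = 10^2.7 = 501.19

501.19


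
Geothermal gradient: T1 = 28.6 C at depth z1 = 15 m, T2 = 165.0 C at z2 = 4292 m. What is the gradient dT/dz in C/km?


dT = 165.0 - 28.6 = 136.4 C
dz = 4292 - 15 = 4277 m
gradient = dT/dz * 1000 = 136.4/4277 * 1000 = 31.8915 C/km

31.8915


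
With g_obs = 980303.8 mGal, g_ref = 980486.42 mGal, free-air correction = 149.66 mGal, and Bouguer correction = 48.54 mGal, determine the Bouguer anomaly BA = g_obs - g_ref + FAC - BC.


BA = g_obs - g_ref + FAC - BC
= 980303.8 - 980486.42 + 149.66 - 48.54
= -81.5 mGal

-81.5


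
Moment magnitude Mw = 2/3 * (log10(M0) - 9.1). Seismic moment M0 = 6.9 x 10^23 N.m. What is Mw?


log10(M0) = log10(6.9 x 10^23) = 23.8388
Mw = 2/3 * (23.8388 - 9.1)
= 2/3 * 14.7388
= 9.83

9.83


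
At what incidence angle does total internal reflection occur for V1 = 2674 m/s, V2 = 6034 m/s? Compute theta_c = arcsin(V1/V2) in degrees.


V1/V2 = 2674/6034 = 0.443155
theta_c = arcsin(0.443155) = 26.3054 degrees

26.3054


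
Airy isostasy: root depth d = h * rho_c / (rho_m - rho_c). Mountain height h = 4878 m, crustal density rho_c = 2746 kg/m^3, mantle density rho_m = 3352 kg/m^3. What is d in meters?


rho_m - rho_c = 3352 - 2746 = 606
d = 4878 * 2746 / 606
= 13394988 / 606
= 22103.94 m

22103.94


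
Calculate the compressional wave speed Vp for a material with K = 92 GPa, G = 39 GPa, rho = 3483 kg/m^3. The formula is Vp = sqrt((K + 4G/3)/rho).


First compute the effective modulus:
K + 4G/3 = 92e9 + 4*39e9/3 = 144000000000.0 Pa
Then divide by density:
144000000000.0 / 3483 = 41343669.2506 Pa/(kg/m^3)
Take the square root:
Vp = sqrt(41343669.2506) = 6429.9 m/s

6429.9


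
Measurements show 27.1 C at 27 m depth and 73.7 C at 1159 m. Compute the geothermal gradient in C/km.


dT = 73.7 - 27.1 = 46.6 C
dz = 1159 - 27 = 1132 m
gradient = dT/dz * 1000 = 46.6/1132 * 1000 = 41.1661 C/km

41.1661


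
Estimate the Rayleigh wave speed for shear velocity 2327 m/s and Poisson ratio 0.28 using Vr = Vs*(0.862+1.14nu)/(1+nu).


Numerator factor = 0.862 + 1.14*0.28 = 1.1812
Denominator = 1 + 0.28 = 1.28
Vr = 2327 * 1.1812 / 1.28 = 2147.38 m/s

2147.38


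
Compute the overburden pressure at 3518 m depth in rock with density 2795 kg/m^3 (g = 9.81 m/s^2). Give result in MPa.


P = rho * g * z / 1e6
= 2795 * 9.81 * 3518 / 1e6
= 96459866.1 / 1e6
= 96.4599 MPa

96.4599


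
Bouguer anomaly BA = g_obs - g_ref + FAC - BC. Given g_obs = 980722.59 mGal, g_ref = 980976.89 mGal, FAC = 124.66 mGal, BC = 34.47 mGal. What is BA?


BA = g_obs - g_ref + FAC - BC
= 980722.59 - 980976.89 + 124.66 - 34.47
= -164.11 mGal

-164.11


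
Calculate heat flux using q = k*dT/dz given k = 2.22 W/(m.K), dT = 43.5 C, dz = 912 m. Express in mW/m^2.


q = k * dT / dz * 1000
= 2.22 * 43.5 / 912 * 1000
= 0.105888 * 1000
= 105.8882 mW/m^2

105.8882


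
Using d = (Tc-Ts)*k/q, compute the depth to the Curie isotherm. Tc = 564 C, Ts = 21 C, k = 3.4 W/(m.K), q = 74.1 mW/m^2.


T_Curie - T_surf = 564 - 21 = 543 C
Convert q to W/m^2: 74.1 mW/m^2 = 0.0741 W/m^2
d = 543 * 3.4 / 0.0741 = 24914.98 m

24914.98


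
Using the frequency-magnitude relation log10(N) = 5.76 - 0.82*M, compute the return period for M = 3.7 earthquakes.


log10(N) = 5.76 - 0.82*3.7 = 2.726
N = 10^2.726 = 532.108259
T = 1/N = 1/532.108259 = 0.0019 years

0.0019


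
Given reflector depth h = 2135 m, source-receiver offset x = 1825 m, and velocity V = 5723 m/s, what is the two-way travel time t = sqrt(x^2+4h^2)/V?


x^2 + 4h^2 = 1825^2 + 4*2135^2 = 3330625 + 18232900 = 21563525
sqrt(21563525) = 4643.6543
t = 4643.6543 / 5723 = 0.8114 s

0.8114


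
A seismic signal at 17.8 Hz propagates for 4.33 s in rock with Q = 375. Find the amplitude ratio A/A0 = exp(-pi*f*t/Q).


pi*f*t/Q = pi*17.8*4.33/375 = 0.645694
A/A0 = exp(-0.645694) = 0.524299

0.524299


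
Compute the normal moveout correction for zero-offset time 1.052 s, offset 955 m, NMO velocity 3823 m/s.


x/Vnmo = 955/3823 = 0.249804
(x/Vnmo)^2 = 0.062402
t0^2 = 1.106704
sqrt(1.106704 + 0.062402) = 1.081252
dt = 1.081252 - 1.052 = 0.029252

0.029252


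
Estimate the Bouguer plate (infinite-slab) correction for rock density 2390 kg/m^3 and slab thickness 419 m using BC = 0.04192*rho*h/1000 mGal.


BC = 0.04192 * rho * h / 1000
= 0.04192 * 2390 * 419 / 1000
= 41.9791 mGal

41.9791


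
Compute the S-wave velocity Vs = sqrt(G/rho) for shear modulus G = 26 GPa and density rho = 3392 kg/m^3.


Convert G to Pa: G = 26e9 Pa
Compute G/rho = 26e9 / 3392 = 7665094.3396
Vs = sqrt(7665094.3396) = 2768.59 m/s

2768.59


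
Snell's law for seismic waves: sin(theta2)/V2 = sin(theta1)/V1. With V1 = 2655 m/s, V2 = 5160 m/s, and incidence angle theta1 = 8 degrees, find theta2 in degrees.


sin(theta1) = sin(8 deg) = 0.139173
sin(theta2) = V2/V1 * sin(theta1) = 5160/2655 * 0.139173 = 0.270483
theta2 = arcsin(0.270483) = 15.693 degrees

15.693


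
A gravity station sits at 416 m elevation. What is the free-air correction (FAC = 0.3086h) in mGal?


FAC = 0.3086 * h
= 0.3086 * 416
= 128.3776 mGal

128.3776


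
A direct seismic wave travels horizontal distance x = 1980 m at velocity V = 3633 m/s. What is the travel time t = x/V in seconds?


t = x / V
= 1980 / 3633
= 0.545 s

0.545


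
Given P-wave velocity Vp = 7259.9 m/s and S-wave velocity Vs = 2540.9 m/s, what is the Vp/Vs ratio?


Vp/Vs = 7259.9 / 2540.9
= 2.8572

2.8572


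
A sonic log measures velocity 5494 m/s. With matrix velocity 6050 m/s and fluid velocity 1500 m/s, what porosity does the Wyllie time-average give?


1/V - 1/Vm = 1/5494 - 1/6050 = 1.673e-05
1/Vf - 1/Vm = 1/1500 - 1/6050 = 0.00050138
phi = 1.673e-05 / 0.00050138 = 0.0334

0.0334


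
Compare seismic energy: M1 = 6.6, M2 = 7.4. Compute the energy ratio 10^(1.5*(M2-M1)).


M2 - M1 = 7.4 - 6.6 = 0.8
1.5 * 0.8 = 1.2
ratio = 10^1.2 = 15.85

15.85


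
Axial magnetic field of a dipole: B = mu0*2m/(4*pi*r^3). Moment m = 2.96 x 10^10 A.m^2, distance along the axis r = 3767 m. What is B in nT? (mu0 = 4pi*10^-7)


m = 2.96 x 10^10 = 29600000000 A.m^2
2m = 59200000000 A.m^2
r^3 = 3767^3 = 53454818663
B = (4pi*10^-7) * 59200000000 / (4*pi * 53454818663) * 1e9
= 74392.914037 / 671733062442.62 * 1e9
= 110.7477 nT

110.7477


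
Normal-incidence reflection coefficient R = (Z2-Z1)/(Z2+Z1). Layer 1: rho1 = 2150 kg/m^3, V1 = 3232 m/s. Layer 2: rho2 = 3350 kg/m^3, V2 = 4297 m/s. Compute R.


Z1 = 2150 * 3232 = 6948800
Z2 = 3350 * 4297 = 14394950
R = (14394950 - 6948800) / (14394950 + 6948800) = 7446150 / 21343750 = 0.3489

0.3489


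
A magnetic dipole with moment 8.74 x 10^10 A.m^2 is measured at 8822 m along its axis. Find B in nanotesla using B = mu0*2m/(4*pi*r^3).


m = 8.74 x 10^10 = 87400000000 A.m^2
2m = 174800000000 A.m^2
r^3 = 8822^3 = 686595828248
B = (4pi*10^-7) * 174800000000 / (4*pi * 686595828248) * 1e9
= 219660.158339 / 8628017640037.26 * 1e9
= 25.4589 nT

25.4589


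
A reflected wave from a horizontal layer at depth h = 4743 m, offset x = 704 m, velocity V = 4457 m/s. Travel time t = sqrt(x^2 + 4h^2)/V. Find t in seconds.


x^2 + 4h^2 = 704^2 + 4*4743^2 = 495616 + 89984196 = 90479812
sqrt(90479812) = 9512.0877
t = 9512.0877 / 4457 = 2.1342 s

2.1342


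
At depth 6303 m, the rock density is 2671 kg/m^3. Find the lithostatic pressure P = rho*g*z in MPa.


P = rho * g * z / 1e6
= 2671 * 9.81 * 6303 / 1e6
= 165154420.53 / 1e6
= 165.1544 MPa

165.1544


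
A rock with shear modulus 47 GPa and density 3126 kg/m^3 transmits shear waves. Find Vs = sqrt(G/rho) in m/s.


Convert G to Pa: G = 47e9 Pa
Compute G/rho = 47e9 / 3126 = 15035188.7396
Vs = sqrt(15035188.7396) = 3877.52 m/s

3877.52


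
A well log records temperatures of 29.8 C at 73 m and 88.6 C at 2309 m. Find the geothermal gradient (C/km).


dT = 88.6 - 29.8 = 58.8 C
dz = 2309 - 73 = 2236 m
gradient = dT/dz * 1000 = 58.8/2236 * 1000 = 26.297 C/km

26.297


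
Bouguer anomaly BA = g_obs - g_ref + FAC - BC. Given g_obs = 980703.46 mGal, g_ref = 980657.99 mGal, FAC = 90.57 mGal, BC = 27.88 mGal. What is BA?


BA = g_obs - g_ref + FAC - BC
= 980703.46 - 980657.99 + 90.57 - 27.88
= 108.16 mGal

108.16


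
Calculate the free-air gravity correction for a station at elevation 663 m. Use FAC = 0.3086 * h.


FAC = 0.3086 * h
= 0.3086 * 663
= 204.6018 mGal

204.6018


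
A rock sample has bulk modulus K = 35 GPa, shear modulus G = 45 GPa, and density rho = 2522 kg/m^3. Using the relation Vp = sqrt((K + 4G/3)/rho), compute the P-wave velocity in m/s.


First compute the effective modulus:
K + 4G/3 = 35e9 + 4*45e9/3 = 95000000000.0 Pa
Then divide by density:
95000000000.0 / 2522 = 37668517.05 Pa/(kg/m^3)
Take the square root:
Vp = sqrt(37668517.05) = 6137.47 m/s

6137.47


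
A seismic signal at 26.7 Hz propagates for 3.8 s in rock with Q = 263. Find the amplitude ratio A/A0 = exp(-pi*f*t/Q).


pi*f*t/Q = pi*26.7*3.8/263 = 1.211962
A/A0 = exp(-1.211962) = 0.297613

0.297613


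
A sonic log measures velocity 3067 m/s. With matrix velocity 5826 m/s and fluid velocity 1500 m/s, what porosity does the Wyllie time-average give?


1/V - 1/Vm = 1/3067 - 1/5826 = 0.00015441
1/Vf - 1/Vm = 1/1500 - 1/5826 = 0.00049502
phi = 0.00015441 / 0.00049502 = 0.3119

0.3119


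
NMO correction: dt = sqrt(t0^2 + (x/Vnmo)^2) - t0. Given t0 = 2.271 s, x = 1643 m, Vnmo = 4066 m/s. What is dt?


x/Vnmo = 1643/4066 = 0.404083
(x/Vnmo)^2 = 0.163283
t0^2 = 5.157441
sqrt(5.157441 + 0.163283) = 2.306669
dt = 2.306669 - 2.271 = 0.035669

0.035669


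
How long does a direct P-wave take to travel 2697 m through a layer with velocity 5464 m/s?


t = x / V
= 2697 / 5464
= 0.4936 s

0.4936


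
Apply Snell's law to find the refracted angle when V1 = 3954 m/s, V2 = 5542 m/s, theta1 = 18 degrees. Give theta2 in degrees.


sin(theta1) = sin(18 deg) = 0.309017
sin(theta2) = V2/V1 * sin(theta1) = 5542/3954 * 0.309017 = 0.433124
theta2 = arcsin(0.433124) = 25.666 degrees

25.666


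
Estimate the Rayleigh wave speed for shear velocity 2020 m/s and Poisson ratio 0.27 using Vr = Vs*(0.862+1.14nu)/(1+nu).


Numerator factor = 0.862 + 1.14*0.27 = 1.1698
Denominator = 1 + 0.27 = 1.27
Vr = 2020 * 1.1698 / 1.27 = 1860.63 m/s

1860.63


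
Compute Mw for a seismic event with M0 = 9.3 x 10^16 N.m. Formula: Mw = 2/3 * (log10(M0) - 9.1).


log10(M0) = log10(9.3 x 10^16) = 16.9685
Mw = 2/3 * (16.9685 - 9.1)
= 2/3 * 7.8685
= 5.25

5.25


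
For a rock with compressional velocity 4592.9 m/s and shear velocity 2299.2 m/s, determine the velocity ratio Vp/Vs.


Vp/Vs = 4592.9 / 2299.2
= 1.9976

1.9976


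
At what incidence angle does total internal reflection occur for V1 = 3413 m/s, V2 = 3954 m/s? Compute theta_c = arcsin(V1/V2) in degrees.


V1/V2 = 3413/3954 = 0.863177
theta_c = arcsin(0.863177) = 59.6751 degrees

59.6751


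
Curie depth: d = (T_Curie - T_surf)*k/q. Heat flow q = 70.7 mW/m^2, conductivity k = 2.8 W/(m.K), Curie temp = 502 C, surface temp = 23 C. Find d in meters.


T_Curie - T_surf = 502 - 23 = 479 C
Convert q to W/m^2: 70.7 mW/m^2 = 0.0707 W/m^2
d = 479 * 2.8 / 0.0707 = 18970.3 m

18970.3


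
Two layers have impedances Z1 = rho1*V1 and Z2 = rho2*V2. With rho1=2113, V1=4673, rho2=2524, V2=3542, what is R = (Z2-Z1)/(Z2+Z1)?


Z1 = 2113 * 4673 = 9874049
Z2 = 2524 * 3542 = 8940008
R = (8940008 - 9874049) / (8940008 + 9874049) = -934041 / 18814057 = -0.0496

-0.0496


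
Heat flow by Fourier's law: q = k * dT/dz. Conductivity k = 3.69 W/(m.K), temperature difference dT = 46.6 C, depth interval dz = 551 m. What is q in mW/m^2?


q = k * dT / dz * 1000
= 3.69 * 46.6 / 551 * 1000
= 0.312076 * 1000
= 312.0762 mW/m^2

312.0762


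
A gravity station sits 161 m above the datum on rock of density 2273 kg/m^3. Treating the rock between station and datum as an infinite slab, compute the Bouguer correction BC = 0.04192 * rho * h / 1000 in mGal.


BC = 0.04192 * rho * h / 1000
= 0.04192 * 2273 * 161 / 1000
= 15.3407 mGal

15.3407


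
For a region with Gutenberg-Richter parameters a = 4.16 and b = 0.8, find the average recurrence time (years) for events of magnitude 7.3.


log10(N) = 4.16 - 0.8*7.3 = -1.68
N = 10^-1.68 = 0.020893
T = 1/N = 1/0.020893 = 47.863 years

47.863


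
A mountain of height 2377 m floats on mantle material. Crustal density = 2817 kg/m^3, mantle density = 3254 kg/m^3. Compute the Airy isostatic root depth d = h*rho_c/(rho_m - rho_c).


rho_m - rho_c = 3254 - 2817 = 437
d = 2377 * 2817 / 437
= 6696009 / 437
= 15322.68 m

15322.68


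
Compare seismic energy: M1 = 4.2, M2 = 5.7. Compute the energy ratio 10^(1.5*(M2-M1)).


M2 - M1 = 5.7 - 4.2 = 1.5
1.5 * 1.5 = 2.25
ratio = 10^2.25 = 177.83

177.83


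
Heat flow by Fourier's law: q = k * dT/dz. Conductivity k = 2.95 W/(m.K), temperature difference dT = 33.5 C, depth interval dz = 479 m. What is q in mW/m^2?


q = k * dT / dz * 1000
= 2.95 * 33.5 / 479 * 1000
= 0.206315 * 1000
= 206.3152 mW/m^2

206.3152


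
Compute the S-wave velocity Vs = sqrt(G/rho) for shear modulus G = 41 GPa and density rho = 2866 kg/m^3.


Convert G to Pa: G = 41e9 Pa
Compute G/rho = 41e9 / 2866 = 14305652.4773
Vs = sqrt(14305652.4773) = 3782.28 m/s

3782.28
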